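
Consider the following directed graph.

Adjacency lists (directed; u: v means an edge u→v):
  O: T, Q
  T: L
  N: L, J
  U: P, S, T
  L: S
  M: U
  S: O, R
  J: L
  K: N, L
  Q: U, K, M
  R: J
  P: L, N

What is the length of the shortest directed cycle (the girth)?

4

For each vertex v, BFS finds the shortest path from v back to v.
The shortest such closed walk is O → T → L → S → O, length 4.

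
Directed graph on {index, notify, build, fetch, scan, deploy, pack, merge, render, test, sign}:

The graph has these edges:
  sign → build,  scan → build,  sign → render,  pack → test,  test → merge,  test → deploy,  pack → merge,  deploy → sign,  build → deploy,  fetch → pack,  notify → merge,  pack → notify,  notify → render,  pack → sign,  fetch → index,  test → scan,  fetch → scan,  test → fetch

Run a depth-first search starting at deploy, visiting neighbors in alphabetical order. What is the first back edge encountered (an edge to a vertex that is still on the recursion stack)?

DFS from deploy (visiting neighbors in alphabetical order); mark gray on enter, black on exit:
deploy gray
  sign gray
    build gray
      build→deploy: deploy is gray → back edge
First back edge: build → deploy.

build->deploy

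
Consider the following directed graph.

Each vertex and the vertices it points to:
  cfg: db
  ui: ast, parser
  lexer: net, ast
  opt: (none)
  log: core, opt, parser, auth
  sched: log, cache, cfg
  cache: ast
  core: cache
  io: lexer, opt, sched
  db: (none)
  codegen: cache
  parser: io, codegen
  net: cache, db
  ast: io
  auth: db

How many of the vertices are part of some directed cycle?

A vertex is on a directed cycle iff it belongs to a strongly connected component of size ≥ 2 (or has a self-loop).
The vertices on cycles are {io, ast, log, net, core, cache, lexer, sched, parser, codegen} — 10 in total.

10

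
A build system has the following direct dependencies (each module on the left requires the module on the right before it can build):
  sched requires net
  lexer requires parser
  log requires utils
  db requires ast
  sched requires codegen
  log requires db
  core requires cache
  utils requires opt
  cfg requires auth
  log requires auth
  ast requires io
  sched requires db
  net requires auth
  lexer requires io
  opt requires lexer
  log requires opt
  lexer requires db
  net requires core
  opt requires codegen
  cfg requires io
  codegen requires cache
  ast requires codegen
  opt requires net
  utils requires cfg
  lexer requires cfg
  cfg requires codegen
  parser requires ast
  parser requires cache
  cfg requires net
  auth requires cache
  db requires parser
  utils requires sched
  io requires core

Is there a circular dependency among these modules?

No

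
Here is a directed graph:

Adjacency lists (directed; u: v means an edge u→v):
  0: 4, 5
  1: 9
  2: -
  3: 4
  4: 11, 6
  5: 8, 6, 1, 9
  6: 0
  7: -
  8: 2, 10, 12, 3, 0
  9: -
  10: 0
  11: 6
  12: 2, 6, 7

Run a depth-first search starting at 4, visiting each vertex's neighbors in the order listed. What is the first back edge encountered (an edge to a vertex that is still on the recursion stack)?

DFS from 4 (visiting each vertex's neighbors in the order listed); mark gray on enter, black on exit:
4 gray
  11 gray
    6 gray
      0 gray
        0→4: 4 is gray → back edge
First back edge: 0 → 4.

0→4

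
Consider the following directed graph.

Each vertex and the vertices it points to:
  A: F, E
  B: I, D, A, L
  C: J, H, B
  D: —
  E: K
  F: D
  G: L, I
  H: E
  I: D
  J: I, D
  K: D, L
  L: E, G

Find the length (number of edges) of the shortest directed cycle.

For each vertex v, BFS finds the shortest path from v back to v.
The shortest such closed walk is L → G → L, length 2.

2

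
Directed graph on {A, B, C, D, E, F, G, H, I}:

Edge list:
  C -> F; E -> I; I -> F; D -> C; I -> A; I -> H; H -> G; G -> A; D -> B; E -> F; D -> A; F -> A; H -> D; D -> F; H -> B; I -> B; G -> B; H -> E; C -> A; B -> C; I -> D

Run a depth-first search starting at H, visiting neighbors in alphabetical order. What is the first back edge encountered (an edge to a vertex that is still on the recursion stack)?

I->H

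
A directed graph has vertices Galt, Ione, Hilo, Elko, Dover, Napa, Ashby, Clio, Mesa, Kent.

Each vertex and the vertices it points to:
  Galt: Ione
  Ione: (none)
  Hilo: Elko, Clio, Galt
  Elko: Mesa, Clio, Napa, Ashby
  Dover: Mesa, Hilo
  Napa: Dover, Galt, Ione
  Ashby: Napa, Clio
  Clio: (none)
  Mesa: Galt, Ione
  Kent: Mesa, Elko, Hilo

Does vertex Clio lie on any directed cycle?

No

Clio lies on a cycle iff there is a path from Clio back to itself.
Exploring from Clio, it never reaches itself; equivalently, its strongly connected component is a singleton.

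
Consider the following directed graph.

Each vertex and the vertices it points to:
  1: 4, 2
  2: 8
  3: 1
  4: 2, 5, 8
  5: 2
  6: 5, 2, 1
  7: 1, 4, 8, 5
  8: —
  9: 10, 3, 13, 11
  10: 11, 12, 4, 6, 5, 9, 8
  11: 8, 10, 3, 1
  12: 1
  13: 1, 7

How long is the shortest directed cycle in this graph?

2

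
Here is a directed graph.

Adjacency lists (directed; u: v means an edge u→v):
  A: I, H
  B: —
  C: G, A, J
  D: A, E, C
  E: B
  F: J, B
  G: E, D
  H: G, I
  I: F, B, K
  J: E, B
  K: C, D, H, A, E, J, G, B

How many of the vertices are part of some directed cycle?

7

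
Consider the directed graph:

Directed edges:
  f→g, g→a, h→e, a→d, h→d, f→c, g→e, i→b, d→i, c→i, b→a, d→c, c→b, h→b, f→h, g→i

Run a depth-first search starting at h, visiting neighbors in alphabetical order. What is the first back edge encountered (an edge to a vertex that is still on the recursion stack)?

DFS from h (visiting neighbors in alphabetical order); mark gray on enter, black on exit:
h gray
  b gray
    a gray
      d gray
        c gray
          c→b: b is gray → back edge
First back edge: c → b.

c→b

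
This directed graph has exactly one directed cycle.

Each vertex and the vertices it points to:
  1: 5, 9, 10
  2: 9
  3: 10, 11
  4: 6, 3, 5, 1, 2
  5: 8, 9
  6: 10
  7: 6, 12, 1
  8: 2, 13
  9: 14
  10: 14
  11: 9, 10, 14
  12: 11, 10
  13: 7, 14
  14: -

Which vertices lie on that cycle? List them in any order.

1, 5, 7, 8, 13

DFS with gray/black marking from 5:
5 gray
  8 gray
    2 gray
      9 gray
        14 gray
        14 black
      9 black
    2 black
    13 gray
      7 gray
        6 gray
          10 gray
            10→14: 14 black — skip
          10 black
        6 black
        12 gray
          11 gray
            11→9: 9 black — skip
            11→10: 10 black — skip
            11→14: 14 black — skip
          11 black
          12→10: 10 black — skip
        12 black
        1 gray
          1→5: 5 is gray → back edge
Back edge closes the cycle 5 → 8 → 13 → 7 → 1 → 5; its vertices are {1, 5, 7, 8, 13}.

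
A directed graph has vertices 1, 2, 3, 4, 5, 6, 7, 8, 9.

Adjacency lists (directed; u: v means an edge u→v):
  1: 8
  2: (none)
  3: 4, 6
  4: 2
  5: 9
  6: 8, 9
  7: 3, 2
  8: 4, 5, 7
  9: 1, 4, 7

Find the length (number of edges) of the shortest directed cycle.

For each vertex v, BFS finds the shortest path from v back to v.
The shortest such closed walk is 6 → 8 → 7 → 3 → 6, length 4.

4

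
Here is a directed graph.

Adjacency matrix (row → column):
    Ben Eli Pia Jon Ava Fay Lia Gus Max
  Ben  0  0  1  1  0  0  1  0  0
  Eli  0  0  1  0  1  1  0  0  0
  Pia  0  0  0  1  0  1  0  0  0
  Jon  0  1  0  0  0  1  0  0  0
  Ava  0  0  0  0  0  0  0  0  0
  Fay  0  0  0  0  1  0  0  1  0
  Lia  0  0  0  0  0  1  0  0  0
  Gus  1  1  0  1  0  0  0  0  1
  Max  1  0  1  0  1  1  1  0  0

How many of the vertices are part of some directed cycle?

8

A vertex is on a directed cycle iff it belongs to a strongly connected component of size ≥ 2 (or has a self-loop).
The vertices on cycles are {Ben, Eli, Fay, Gus, Jon, Lia, Max, Pia} — 8 in total.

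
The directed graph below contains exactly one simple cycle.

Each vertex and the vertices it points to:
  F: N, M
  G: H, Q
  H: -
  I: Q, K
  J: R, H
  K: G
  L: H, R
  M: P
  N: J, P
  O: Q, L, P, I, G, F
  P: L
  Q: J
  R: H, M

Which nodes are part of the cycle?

DFS with gray/black marking from P:
P gray
  L gray
    H gray
    H black
    R gray
      R→H: H black — skip
      M gray
        M→P: P is gray → back edge
Back edge closes the cycle P → L → R → M → P; its vertices are {L, M, P, R}.

L, M, P, R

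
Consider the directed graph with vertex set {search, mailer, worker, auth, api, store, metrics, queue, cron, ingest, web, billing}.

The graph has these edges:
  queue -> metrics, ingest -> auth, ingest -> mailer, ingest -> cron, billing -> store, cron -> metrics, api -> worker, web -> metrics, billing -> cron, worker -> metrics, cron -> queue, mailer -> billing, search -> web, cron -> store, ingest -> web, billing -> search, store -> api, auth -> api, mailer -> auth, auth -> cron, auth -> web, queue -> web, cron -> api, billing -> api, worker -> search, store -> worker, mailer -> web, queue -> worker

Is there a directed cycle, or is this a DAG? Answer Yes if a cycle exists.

DFS with white/gray/black marking, starting from web:
web gray
  metrics gray
  metrics black
web black
search gray
  search→web: web black — skip
search black
mailer gray
  billing gray
    api gray
      worker gray
        worker→search: search black — skip
        worker→metrics: metrics black — skip
      worker black
    api black
    billing→search: search black — skip
    cron gray
      store gray
        store→api: api black — skip
        store→worker: worker black — skip
      store black
      cron→metrics: metrics black — skip
      queue gray
        queue→web: web black — skip
        queue→worker: worker black — skip
        queue→metrics: metrics black — skip
      queue black
      cron→api: api black — skip
    cron black
    billing→store: store black — skip
  billing black
  mailer→web: web black — skip
  auth gray
    auth→web: web black — skip
    auth→api: api black — skip
    auth→cron: cron black — skip
  auth black
mailer black
ingest gray
  ingest→cron: cron black — skip
  ingest→mailer: mailer black — skip
  ingest→web: web black — skip
  ingest→auth: auth black — skip
ingest black
Every edge goes to a white or black vertex — no back edge, so the graph is acyclic.

No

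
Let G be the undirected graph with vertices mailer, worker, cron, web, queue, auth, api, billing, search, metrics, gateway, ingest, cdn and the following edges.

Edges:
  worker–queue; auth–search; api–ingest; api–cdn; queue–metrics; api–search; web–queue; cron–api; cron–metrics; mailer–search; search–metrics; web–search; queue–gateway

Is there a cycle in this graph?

DFS, tracking each vertex's parent; an edge to a visited non-parent vertex closes a cycle.
Start from cron:
visit cron (parent –)
  visit api (parent cron)
    api–cron: parent, skip
    visit ingest (parent api)
      ingest–api: parent, skip
    visit search (parent api)
      visit mailer (parent search)
        mailer–search: parent, skip
      visit web (parent search)
        web–search: parent, skip
        visit queue (parent web)
          visit worker (parent queue)
            worker–queue: parent, skip
          queue–web: parent, skip
          visit metrics (parent queue)
            metrics–search: search visited and ≠ parent → cycle
Cycle: search – web – queue – metrics – search.

Yes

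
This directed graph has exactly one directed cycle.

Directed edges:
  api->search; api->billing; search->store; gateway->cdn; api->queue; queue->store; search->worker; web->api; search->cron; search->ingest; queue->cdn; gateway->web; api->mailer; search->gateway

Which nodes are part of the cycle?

DFS with gray/black marking from api:
api gray
  queue gray
    cdn gray
    cdn black
    store gray
    store black
  queue black
  search gray
    gateway gray
      gateway→cdn: cdn black — skip
      web gray
        web→api: api is gray → back edge
Back edge closes the cycle api → search → gateway → web → api; its vertices are {api, web, search, gateway}.

api, web, search, gateway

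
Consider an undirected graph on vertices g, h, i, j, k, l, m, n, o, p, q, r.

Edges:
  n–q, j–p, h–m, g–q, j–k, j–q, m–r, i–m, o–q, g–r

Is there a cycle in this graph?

DFS, tracking each vertex's parent; an edge to a visited non-parent vertex closes a cycle.
Start from o:
visit o (parent –)
  visit q (parent o)
    visit n (parent q)
      n–q: parent, skip
    visit g (parent q)
      visit r (parent g)
        r–g: parent, skip
        visit m (parent r)
          m–r: parent, skip
          visit h (parent m)
            h–m: parent, skip
          visit i (parent m)
            i–m: parent, skip
      g–q: parent, skip
    visit j (parent q)
      visit p (parent j)
        p–j: parent, skip
      visit k (parent j)
        k–j: parent, skip
      j–q: parent, skip
    q–o: parent, skip
visit l (parent –)
No non-parent visited neighbor found — the graph is a forest.

No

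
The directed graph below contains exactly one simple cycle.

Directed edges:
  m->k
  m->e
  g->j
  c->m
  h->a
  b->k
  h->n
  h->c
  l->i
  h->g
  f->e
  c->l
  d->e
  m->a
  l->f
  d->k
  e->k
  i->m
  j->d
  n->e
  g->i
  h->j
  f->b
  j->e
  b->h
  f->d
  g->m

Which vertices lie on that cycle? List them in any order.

DFS with gray/black marking from b:
b gray
  h gray
    j gray
      d gray
        e gray
          k gray
          k black
        e black
        d→k: k black — skip
      d black
      j→e: e black — skip
    j black
    g gray
      m gray
        m→e: e black — skip
        m→k: k black — skip
        a gray
        a black
      m black
      i gray
        i→m: m black — skip
      i black
      g→j: j black — skip
    g black
    c gray
      c→m: m black — skip
      l gray
        l→i: i black — skip
        f gray
          f→b: b is gray → back edge
Back edge closes the cycle b → h → c → l → f → b; its vertices are {b, c, f, h, l}.

b, c, f, h, l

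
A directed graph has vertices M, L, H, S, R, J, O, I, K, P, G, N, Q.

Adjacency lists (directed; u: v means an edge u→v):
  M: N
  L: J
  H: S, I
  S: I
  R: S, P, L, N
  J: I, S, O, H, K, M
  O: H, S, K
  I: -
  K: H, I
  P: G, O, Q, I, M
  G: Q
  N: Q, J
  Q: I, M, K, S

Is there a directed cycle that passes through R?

R lies on a cycle iff there is a path from R back to itself.
Exploring from R, it never reaches itself; equivalently, its strongly connected component is a singleton.

No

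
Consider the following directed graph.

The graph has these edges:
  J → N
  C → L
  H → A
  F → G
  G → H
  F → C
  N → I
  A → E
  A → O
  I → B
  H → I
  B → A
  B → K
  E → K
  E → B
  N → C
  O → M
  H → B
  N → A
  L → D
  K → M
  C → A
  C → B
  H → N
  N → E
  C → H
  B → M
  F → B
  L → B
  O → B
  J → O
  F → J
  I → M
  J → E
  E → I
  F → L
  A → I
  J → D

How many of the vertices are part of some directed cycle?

A vertex is on a directed cycle iff it belongs to a strongly connected component of size ≥ 2 (or has a self-loop).
The vertices on cycles are {A, B, C, E, H, I, N, O} — 8 in total.

8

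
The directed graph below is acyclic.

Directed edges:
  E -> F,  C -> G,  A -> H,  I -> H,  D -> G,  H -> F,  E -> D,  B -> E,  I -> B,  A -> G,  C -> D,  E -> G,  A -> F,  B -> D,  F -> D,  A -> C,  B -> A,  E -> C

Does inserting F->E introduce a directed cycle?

Adding F→E creates a cycle iff E can already reach F.
Path from E: E → F.
So E → … → F → E is a cycle.

Yes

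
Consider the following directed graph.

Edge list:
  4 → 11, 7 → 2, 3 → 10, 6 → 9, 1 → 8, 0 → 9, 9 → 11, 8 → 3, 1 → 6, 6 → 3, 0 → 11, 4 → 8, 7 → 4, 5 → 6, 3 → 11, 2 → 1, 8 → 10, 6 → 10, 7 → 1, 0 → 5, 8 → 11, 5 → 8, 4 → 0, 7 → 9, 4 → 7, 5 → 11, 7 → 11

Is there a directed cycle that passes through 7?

Yes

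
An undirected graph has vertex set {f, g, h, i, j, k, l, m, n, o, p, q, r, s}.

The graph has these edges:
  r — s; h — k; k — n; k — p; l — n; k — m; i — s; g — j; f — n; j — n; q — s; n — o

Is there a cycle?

DFS, tracking each vertex's parent; an edge to a visited non-parent vertex closes a cycle.
Start from g:
visit g (parent –)
  visit j (parent g)
    visit n (parent j)
      visit k (parent n)
        k–n: parent, skip
        visit h (parent k)
          h–k: parent, skip
        visit m (parent k)
          m–k: parent, skip
        visit p (parent k)
          p–k: parent, skip
      visit f (parent n)
        f–n: parent, skip
      visit l (parent n)
        l–n: parent, skip
      visit o (parent n)
        o–n: parent, skip
      n–j: parent, skip
    j–g: parent, skip
visit i (parent –)
  visit s (parent i)
    visit q (parent s)
      q–s: parent, skip
    s–i: parent, skip
    visit r (parent s)
      r–s: parent, skip
No non-parent visited neighbor found — the graph is a forest.

No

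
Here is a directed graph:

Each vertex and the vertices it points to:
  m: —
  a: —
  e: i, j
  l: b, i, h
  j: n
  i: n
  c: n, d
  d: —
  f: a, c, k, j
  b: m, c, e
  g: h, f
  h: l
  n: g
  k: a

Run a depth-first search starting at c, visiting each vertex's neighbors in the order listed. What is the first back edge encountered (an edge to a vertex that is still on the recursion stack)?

DFS from c (visiting each vertex's neighbors in the order listed); mark gray on enter, black on exit:
c gray
  n gray
    g gray
      h gray
        l gray
          b gray
            m gray
            m black
            b→c: c is gray → back edge
First back edge: b → c.

b→c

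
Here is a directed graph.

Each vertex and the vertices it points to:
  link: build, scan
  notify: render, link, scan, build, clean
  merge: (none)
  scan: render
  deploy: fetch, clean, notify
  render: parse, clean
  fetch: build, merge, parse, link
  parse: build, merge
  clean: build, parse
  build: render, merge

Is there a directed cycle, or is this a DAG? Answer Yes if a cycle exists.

DFS with white/gray/black marking, starting from deploy:
deploy gray
  fetch gray
    build gray
      render gray
        parse gray
          parse→build: build is gray → back edge
Back edge found, so a cycle exists: build → render → parse → build.

Yes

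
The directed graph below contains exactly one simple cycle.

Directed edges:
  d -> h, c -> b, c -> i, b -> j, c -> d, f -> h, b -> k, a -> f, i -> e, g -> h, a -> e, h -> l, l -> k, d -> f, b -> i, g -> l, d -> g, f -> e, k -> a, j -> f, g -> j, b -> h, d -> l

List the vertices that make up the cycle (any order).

a, f, h, k, l

DFS with gray/black marking from h:
h gray
  l gray
    k gray
      a gray
        e gray
        e black
        f gray
          f→h: h is gray → back edge
Back edge closes the cycle h → l → k → a → f → h; its vertices are {a, f, h, k, l}.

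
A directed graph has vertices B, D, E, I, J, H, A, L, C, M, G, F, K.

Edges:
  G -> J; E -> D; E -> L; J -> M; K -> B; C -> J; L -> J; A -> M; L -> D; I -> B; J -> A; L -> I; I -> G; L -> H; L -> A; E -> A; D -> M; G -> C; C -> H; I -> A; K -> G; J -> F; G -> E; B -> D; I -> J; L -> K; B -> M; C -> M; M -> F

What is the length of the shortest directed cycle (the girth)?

For each vertex v, BFS finds the shortest path from v back to v.
The shortest such closed walk is G → E → L → K → G, length 4.

4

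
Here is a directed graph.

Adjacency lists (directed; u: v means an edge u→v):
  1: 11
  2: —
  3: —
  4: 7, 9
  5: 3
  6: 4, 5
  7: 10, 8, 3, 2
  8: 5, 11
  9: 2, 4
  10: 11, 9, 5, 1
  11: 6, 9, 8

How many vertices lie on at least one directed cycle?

A vertex is on a directed cycle iff it belongs to a strongly connected component of size ≥ 2 (or has a self-loop).
The vertices on cycles are {1, 4, 6, 7, 8, 9, 10, 11} — 8 in total.

8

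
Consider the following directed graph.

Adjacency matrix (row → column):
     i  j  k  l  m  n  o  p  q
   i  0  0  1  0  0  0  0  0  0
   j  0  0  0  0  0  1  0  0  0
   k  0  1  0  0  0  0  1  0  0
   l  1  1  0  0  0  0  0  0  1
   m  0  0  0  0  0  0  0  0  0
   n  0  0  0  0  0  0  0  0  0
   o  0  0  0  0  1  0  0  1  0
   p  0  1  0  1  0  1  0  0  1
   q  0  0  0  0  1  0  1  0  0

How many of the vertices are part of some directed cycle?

A vertex is on a directed cycle iff it belongs to a strongly connected component of size ≥ 2 (or has a self-loop).
The vertices on cycles are {i, k, l, o, p, q} — 6 in total.

6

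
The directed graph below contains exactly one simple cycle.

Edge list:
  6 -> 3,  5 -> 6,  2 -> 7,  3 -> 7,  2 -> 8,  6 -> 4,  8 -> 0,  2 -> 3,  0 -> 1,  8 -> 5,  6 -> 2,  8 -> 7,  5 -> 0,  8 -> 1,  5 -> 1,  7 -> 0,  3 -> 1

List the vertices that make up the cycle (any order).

DFS with gray/black marking from 6:
6 gray
  3 gray
    7 gray
      0 gray
        1 gray
        1 black
      0 black
    7 black
    3→1: 1 black — skip
  3 black
  4 gray
  4 black
  2 gray
    8 gray
      8→7: 7 black — skip
      8→1: 1 black — skip
      5 gray
        5→0: 0 black — skip
        5→6: 6 is gray → back edge
Back edge closes the cycle 6 → 2 → 8 → 5 → 6; its vertices are {2, 5, 6, 8}.

2, 5, 6, 8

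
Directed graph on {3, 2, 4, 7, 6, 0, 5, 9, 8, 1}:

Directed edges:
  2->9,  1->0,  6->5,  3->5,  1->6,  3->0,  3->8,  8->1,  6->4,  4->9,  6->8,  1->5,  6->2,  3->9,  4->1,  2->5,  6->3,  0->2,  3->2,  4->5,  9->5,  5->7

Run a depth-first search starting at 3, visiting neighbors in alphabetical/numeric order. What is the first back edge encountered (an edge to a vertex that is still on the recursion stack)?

6→3

DFS from 3 (visiting neighbors in alphabetical/numeric order); mark gray on enter, black on exit:
3 gray
  0 gray
    2 gray
      5 gray
        7 gray
        7 black
      5 black
      9 gray
        9→5: 5 black — skip
      9 black
    2 black
  0 black
  3→2: 2 black — skip
  3→5: 5 black — skip
  8 gray
    1 gray
      1→0: 0 black — skip
      1→5: 5 black — skip
      6 gray
        6→2: 2 black — skip
        6→3: 3 is gray → back edge
First back edge: 6 → 3.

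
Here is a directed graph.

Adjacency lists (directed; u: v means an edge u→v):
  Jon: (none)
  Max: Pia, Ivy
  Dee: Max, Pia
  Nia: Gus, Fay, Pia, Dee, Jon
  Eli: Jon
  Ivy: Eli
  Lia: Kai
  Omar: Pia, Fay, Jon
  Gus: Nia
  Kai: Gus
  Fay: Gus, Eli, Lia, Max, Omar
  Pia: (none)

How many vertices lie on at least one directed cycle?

A vertex is on a directed cycle iff it belongs to a strongly connected component of size ≥ 2 (or has a self-loop).
The vertices on cycles are {Fay, Gus, Kai, Lia, Nia, Omar} — 6 in total.

6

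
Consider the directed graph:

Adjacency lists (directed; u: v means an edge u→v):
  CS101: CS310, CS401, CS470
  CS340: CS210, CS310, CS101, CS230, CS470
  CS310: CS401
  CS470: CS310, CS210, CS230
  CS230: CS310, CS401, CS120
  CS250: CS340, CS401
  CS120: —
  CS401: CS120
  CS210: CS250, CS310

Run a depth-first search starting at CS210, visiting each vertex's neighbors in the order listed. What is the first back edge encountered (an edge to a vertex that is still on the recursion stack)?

DFS from CS210 (visiting each vertex's neighbors in the order listed); mark gray on enter, black on exit:
CS210 gray
  CS250 gray
    CS340 gray
      CS340→CS210: CS210 is gray → back edge
First back edge: CS340 → CS210.

CS340->CS210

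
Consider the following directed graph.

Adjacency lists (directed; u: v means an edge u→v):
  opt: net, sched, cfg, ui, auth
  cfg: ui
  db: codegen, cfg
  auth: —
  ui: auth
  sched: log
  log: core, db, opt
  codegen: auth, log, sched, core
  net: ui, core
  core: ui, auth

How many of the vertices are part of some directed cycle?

5

A vertex is on a directed cycle iff it belongs to a strongly connected component of size ≥ 2 (or has a self-loop).
The vertices on cycles are {db, log, opt, sched, codegen} — 5 in total.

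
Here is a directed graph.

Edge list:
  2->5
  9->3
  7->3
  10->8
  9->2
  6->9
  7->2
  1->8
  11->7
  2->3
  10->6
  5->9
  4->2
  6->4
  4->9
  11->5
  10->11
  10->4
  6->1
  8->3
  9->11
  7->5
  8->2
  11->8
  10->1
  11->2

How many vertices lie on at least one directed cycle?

A vertex is on a directed cycle iff it belongs to a strongly connected component of size ≥ 2 (or has a self-loop).
The vertices on cycles are {2, 5, 7, 8, 9, 11} — 6 in total.

6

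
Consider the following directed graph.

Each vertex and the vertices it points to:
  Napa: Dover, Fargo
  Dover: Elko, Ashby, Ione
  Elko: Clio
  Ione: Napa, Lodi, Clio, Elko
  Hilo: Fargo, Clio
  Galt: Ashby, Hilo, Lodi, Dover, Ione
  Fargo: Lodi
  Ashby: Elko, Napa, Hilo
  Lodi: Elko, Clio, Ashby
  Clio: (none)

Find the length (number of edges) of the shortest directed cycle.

3

For each vertex v, BFS finds the shortest path from v back to v.
The shortest such closed walk is Dover → Ione → Napa → Dover, length 3.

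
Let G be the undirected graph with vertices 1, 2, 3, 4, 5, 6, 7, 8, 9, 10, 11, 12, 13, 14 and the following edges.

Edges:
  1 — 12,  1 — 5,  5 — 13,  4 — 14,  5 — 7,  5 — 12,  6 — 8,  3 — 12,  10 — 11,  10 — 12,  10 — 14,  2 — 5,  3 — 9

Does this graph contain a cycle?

DFS, tracking each vertex's parent; an edge to a visited non-parent vertex closes a cycle.
Start from 6:
visit 6 (parent –)
  visit 8 (parent 6)
    8–6: parent, skip
visit 1 (parent –)
  visit 5 (parent 1)
    visit 2 (parent 5)
      2–5: parent, skip
    5–1: parent, skip
    visit 12 (parent 5)
      12–1: 1 visited and ≠ parent → cycle
Cycle: 1 – 5 – 12 – 1.

Yes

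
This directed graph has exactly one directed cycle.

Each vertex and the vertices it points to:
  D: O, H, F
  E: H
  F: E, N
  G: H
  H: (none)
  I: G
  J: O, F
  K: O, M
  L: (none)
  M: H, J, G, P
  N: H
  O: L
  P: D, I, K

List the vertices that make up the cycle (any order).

K, M, P

DFS with gray/black marking from M:
M gray
  H gray
  H black
  J gray
    O gray
      L gray
      L black
    O black
    F gray
      E gray
        E→H: H black — skip
      E black
      N gray
        N→H: H black — skip
      N black
    F black
  J black
  G gray
    G→H: H black — skip
  G black
  P gray
    D gray
      D→O: O black — skip
      D→H: H black — skip
      D→F: F black — skip
    D black
    I gray
      I→G: G black — skip
    I black
    K gray
      K→O: O black — skip
      K→M: M is gray → back edge
Back edge closes the cycle M → P → K → M; its vertices are {K, M, P}.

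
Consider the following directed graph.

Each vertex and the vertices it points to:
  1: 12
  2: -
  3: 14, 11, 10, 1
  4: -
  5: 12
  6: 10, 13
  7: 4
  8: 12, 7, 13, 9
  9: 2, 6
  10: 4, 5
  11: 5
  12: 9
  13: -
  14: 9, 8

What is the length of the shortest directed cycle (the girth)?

5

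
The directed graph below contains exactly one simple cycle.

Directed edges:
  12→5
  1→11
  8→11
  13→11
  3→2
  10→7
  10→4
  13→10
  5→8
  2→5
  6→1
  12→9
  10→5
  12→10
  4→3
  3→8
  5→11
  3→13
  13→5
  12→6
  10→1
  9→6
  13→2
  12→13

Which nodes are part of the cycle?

3, 4, 10, 13

DFS with gray/black marking from 10:
10 gray
  4 gray
    3 gray
      2 gray
        5 gray
          8 gray
            11 gray
            11 black
          8 black
          5→11: 11 black — skip
        5 black
      2 black
      3→8: 8 black — skip
      13 gray
        13→2: 2 black — skip
        13→11: 11 black — skip
        13→10: 10 is gray → back edge
Back edge closes the cycle 10 → 4 → 3 → 13 → 10; its vertices are {3, 4, 10, 13}.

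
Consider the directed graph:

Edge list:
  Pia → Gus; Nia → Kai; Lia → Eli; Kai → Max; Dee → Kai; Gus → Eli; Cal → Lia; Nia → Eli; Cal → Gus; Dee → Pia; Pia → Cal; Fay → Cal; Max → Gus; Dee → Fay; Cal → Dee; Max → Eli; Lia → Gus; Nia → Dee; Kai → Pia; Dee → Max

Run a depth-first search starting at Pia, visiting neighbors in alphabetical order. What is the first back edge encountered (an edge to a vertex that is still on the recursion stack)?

Fay→Cal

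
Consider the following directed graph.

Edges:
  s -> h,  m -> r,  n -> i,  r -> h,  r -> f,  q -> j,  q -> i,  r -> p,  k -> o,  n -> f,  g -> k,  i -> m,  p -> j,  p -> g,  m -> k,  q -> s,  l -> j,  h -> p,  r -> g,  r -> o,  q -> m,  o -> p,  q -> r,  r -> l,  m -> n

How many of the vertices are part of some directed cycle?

A vertex is on a directed cycle iff it belongs to a strongly connected component of size ≥ 2 (or has a self-loop).
The vertices on cycles are {g, i, k, m, n, o, p} — 7 in total.

7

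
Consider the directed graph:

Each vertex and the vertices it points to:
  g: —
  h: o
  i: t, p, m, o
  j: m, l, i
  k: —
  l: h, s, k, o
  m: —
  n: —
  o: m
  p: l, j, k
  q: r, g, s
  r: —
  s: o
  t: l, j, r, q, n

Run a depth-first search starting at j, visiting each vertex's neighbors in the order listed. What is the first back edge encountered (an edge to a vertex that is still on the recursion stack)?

DFS from j (visiting each vertex's neighbors in the order listed); mark gray on enter, black on exit:
j gray
  m gray
  m black
  l gray
    h gray
      o gray
        o→m: m black — skip
      o black
    h black
    s gray
      s→o: o black — skip
    s black
    k gray
    k black
    l→o: o black — skip
  l black
  i gray
    t gray
      t→l: l black — skip
      t→j: j is gray → back edge
First back edge: t → j.

t->j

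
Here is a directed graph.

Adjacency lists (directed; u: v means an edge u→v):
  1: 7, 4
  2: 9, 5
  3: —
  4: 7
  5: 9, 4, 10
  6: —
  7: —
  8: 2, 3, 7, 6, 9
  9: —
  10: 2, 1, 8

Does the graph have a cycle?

Yes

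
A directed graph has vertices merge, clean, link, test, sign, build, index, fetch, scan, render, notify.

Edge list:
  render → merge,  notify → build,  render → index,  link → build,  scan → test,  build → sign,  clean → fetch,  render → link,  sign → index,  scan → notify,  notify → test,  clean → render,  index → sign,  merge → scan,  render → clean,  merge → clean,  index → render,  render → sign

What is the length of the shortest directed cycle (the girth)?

2

For each vertex v, BFS finds the shortest path from v back to v.
The shortest such closed walk is index → render → index, length 2.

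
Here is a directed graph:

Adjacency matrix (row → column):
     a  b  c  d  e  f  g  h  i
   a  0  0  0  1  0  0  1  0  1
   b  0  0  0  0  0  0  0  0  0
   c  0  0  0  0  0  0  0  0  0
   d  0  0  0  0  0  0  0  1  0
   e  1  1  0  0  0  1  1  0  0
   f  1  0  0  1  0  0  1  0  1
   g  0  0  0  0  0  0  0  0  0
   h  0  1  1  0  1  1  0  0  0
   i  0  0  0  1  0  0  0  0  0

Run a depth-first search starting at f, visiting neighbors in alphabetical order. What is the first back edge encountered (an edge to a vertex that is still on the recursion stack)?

e→a

DFS from f (visiting neighbors in alphabetical order); mark gray on enter, black on exit:
f gray
  a gray
    d gray
      h gray
        b gray
        b black
        c gray
        c black
        e gray
          e→a: a is gray → back edge
First back edge: e → a.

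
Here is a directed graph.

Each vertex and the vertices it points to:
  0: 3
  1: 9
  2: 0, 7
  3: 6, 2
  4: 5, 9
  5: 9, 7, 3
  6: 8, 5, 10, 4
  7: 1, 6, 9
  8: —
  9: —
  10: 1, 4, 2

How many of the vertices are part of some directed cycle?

A vertex is on a directed cycle iff it belongs to a strongly connected component of size ≥ 2 (or has a self-loop).
The vertices on cycles are {0, 2, 3, 4, 5, 6, 7, 10} — 8 in total.

8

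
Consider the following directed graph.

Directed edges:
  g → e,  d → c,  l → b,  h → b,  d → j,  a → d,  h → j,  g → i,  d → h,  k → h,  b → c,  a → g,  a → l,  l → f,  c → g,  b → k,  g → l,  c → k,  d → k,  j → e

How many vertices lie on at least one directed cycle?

A vertex is on a directed cycle iff it belongs to a strongly connected component of size ≥ 2 (or has a self-loop).
The vertices on cycles are {b, c, g, h, k, l} — 6 in total.

6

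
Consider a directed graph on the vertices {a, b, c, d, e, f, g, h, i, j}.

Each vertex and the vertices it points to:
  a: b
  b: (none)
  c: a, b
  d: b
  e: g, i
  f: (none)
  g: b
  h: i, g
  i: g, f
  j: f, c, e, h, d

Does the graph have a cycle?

No

DFS with white/gray/black marking, starting from j:
j gray
  f gray
  f black
  c gray
    a gray
      b gray
      b black
    a black
    c→b: b black — skip
  c black
  e gray
    g gray
      g→b: b black — skip
    g black
    i gray
      i→g: g black — skip
      i→f: f black — skip
    i black
  e black
  h gray
    h→i: i black — skip
    h→g: g black — skip
  h black
  d gray
    d→b: b black — skip
  d black
j black
Every edge goes to a white or black vertex — no back edge, so the graph is acyclic.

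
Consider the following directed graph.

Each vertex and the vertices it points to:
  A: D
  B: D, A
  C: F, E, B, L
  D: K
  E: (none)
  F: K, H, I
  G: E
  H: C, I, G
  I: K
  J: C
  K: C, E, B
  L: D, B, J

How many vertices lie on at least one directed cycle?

10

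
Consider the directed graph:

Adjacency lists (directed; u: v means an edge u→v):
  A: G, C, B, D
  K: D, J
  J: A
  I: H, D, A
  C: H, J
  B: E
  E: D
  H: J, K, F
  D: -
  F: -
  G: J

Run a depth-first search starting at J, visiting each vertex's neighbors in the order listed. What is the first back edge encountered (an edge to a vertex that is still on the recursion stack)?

DFS from J (visiting each vertex's neighbors in the order listed); mark gray on enter, black on exit:
J gray
  A gray
    G gray
      G→J: J is gray → back edge
First back edge: G → J.

G→J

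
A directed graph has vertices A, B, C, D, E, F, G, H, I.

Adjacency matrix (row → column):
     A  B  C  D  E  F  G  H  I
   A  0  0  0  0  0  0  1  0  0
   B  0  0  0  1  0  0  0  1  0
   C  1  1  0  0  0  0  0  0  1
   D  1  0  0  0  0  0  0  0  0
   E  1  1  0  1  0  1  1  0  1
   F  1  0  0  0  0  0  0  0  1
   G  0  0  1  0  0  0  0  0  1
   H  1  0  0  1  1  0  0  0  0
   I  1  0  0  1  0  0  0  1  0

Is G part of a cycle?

Yes

G is on a cycle iff G can reach itself via ≥1 edge.
G → C → A → G — yes.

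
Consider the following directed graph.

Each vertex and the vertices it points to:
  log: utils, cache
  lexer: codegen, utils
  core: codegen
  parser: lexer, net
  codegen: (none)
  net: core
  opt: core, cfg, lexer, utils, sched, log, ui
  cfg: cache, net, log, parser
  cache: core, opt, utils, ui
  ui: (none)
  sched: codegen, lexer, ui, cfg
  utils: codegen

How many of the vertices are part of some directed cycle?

A vertex is on a directed cycle iff it belongs to a strongly connected component of size ≥ 2 (or has a self-loop).
The vertices on cycles are {cfg, log, opt, cache, sched} — 5 in total.

5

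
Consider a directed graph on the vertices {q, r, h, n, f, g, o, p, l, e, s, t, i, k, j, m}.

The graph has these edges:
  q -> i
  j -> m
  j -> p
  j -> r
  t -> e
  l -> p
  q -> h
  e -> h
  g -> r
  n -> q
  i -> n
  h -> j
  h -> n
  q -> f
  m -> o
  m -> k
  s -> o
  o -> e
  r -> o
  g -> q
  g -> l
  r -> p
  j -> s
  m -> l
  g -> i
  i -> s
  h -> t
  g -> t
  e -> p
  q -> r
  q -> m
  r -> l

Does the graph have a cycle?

Yes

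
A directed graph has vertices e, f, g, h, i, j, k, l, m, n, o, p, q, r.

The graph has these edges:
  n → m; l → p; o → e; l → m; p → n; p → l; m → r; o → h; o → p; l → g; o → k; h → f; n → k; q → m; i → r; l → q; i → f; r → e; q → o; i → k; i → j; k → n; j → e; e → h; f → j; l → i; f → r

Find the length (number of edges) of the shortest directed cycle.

For each vertex v, BFS finds the shortest path from v back to v.
The shortest such closed walk is l → p → l, length 2.

2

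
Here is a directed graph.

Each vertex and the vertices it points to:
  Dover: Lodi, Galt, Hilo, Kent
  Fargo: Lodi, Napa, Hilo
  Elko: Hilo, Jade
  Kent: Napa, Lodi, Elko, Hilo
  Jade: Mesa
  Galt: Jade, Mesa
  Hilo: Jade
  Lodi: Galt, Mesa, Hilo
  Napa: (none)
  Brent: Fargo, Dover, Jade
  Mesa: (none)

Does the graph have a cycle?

No

DFS with white/gray/black marking, starting from Jade:
Jade gray
  Mesa gray
  Mesa black
Jade black
Dover gray
  Lodi gray
    Galt gray
      Galt→Jade: Jade black — skip
      Galt→Mesa: Mesa black — skip
    Galt black
    Lodi→Mesa: Mesa black — skip
    Hilo gray
      Hilo→Jade: Jade black — skip
    Hilo black
  Lodi black
  Dover→Galt: Galt black — skip
  Dover→Hilo: Hilo black — skip
  Kent gray
    Napa gray
    Napa black
    Kent→Lodi: Lodi black — skip
    Elko gray
      Elko→Hilo: Hilo black — skip
      Elko→Jade: Jade black — skip
    Elko black
    Kent→Hilo: Hilo black — skip
  Kent black
Dover black
Fargo gray
  Fargo→Lodi: Lodi black — skip
  Fargo→Napa: Napa black — skip
  Fargo→Hilo: Hilo black — skip
Fargo black
Brent gray
  Brent→Fargo: Fargo black — skip
  Brent→Dover: Dover black — skip
  Brent→Jade: Jade black — skip
Brent black
Every edge goes to a white or black vertex — no back edge, so the graph is acyclic.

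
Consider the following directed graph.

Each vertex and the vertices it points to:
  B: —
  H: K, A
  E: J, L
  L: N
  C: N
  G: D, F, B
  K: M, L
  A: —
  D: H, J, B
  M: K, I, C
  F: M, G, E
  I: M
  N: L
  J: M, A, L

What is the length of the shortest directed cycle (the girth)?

2

For each vertex v, BFS finds the shortest path from v back to v.
The shortest such closed walk is F → G → F, length 2.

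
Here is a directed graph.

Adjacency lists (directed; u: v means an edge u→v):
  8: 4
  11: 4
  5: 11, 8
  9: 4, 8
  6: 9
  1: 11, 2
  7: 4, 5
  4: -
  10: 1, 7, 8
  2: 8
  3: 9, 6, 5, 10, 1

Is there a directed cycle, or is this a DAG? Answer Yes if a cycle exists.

No

DFS with white/gray/black marking, starting from 6:
6 gray
  9 gray
    4 gray
    4 black
    8 gray
      8→4: 4 black — skip
    8 black
  9 black
6 black
11 gray
  11→4: 4 black — skip
11 black
5 gray
  5→11: 11 black — skip
  5→8: 8 black — skip
5 black
1 gray
  1→11: 11 black — skip
  2 gray
    2→8: 8 black — skip
  2 black
1 black
7 gray
  7→4: 4 black — skip
  7→5: 5 black — skip
7 black
10 gray
  10→1: 1 black — skip
  10→7: 7 black — skip
  10→8: 8 black — skip
10 black
3 gray
  3→9: 9 black — skip
  3→6: 6 black — skip
  3→5: 5 black — skip
  3→10: 10 black — skip
  3→1: 1 black — skip
3 black
Every edge goes to a white or black vertex — no back edge, so the graph is acyclic.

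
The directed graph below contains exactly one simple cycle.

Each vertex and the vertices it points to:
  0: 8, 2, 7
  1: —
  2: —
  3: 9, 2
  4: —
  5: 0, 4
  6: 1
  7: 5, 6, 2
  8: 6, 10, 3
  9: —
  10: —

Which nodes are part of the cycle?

DFS with gray/black marking from 0:
0 gray
  8 gray
    6 gray
      1 gray
      1 black
    6 black
    10 gray
    10 black
    3 gray
      9 gray
      9 black
      2 gray
      2 black
    3 black
  8 black
  0→2: 2 black — skip
  7 gray
    5 gray
      5→0: 0 is gray → back edge
Back edge closes the cycle 0 → 7 → 5 → 0; its vertices are {0, 5, 7}.

0, 5, 7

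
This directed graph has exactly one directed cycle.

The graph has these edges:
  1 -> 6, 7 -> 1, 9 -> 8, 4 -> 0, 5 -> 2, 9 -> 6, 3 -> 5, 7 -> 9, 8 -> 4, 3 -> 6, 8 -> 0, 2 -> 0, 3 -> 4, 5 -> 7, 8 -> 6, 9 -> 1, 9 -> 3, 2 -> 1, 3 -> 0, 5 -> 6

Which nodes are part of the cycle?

3, 5, 7, 9

DFS with gray/black marking from 5:
5 gray
  6 gray
  6 black
  7 gray
    9 gray
      3 gray
        4 gray
          0 gray
          0 black
        4 black
        3→0: 0 black — skip
        3→5: 5 is gray → back edge
Back edge closes the cycle 5 → 7 → 9 → 3 → 5; its vertices are {3, 5, 7, 9}.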